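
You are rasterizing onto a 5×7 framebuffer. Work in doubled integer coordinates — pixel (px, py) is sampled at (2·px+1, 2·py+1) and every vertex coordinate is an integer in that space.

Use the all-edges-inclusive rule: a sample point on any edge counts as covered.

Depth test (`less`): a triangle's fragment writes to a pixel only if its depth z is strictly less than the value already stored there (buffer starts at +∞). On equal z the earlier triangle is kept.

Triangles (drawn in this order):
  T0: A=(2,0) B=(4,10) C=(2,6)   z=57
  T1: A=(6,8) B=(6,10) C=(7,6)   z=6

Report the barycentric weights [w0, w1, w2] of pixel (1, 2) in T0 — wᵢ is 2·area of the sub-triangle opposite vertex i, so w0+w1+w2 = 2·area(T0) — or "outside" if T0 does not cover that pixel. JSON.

T0:
  2·area = 12
  edge (2, 0)→(4, 10): d=(2,10) inclusive
  edge (4, 10)→(2, 6): d=(-2,-4) inclusive
  edge (2, 6)→(2, 0): d=(0,-6) inclusive
    (1,2)@(3, 5): e=[0,6,6] → #  [on edge]
    (2,2)@(5, 5): e=[-20,14,18] → ·
    (1,3)@(3, 7): e=[4,2,6] → #
    (2,3)@(5, 7): e=[-16,10,18] → ·
    (1,4)@(3, 9): e=[8,-2,6] → ·
  covered (2 px):
    · · · · ·
    · · · · ·
    · # · · ·
    · # · · ·
    · · · · ·
    · · · · ·
    · · · · ·
T1:
  2·area = 2  (B↔C swapped to make it positive)
  edge (6, 8)→(7, 6): d=(1,-2) inclusive
  edge (7, 6)→(6, 10): d=(-1,4) inclusive
  edge (6, 10)→(6, 8): d=(0,-2) inclusive
  covered (0 px):
    · · · · ·
    · · · · ·
    · · · · ·
    · · · · ·
    · · · · ·
    · · · · ·
    · · · · ·

Result: [6,6,0]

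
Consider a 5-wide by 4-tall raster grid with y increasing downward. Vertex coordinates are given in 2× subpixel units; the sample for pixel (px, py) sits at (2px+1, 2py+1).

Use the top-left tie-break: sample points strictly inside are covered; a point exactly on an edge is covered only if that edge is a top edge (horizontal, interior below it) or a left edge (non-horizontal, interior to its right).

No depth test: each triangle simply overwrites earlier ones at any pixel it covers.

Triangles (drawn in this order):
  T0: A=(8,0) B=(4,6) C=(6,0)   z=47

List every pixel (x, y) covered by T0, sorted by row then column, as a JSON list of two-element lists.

T0:
  2·area = 12
  edge (8, 0)→(4, 6): d=(-4,6) right/bottom  bias=-1
  edge (4, 6)→(6, 0): d=(2,-6) top-left  bias=+0
  edge (6, 0)→(8, 0): d=(2,0) top-left  bias=+0
    (3,0)@(7, 1): e=[2,8,2] → X
    (4,0)@(9, 1): e=[-10,20,2] → .
    (2,1)@(5, 3): e=[6,0,6] → X  [on edge]
    (3,1)@(7, 3): e=[-6,12,6] → .
    (2,2)@(5, 5): e=[-2,4,10] → .
  covered (2 px):
    . . . X .
    . . X . .
    . . . . .
    . . . . .

Answer: [[3,0],[2,1]]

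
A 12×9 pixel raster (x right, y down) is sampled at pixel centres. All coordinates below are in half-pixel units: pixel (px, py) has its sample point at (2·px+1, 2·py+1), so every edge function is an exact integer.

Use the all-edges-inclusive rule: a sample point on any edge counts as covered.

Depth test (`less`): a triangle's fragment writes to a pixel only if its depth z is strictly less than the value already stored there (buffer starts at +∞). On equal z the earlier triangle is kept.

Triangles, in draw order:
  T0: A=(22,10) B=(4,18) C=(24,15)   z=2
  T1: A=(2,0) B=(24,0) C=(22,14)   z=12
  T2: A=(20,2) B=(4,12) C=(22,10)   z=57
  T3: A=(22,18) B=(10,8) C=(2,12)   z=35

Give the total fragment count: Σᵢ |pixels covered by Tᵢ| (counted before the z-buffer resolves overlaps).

T0:
  2·area = 106  (B↔C swapped to make it positive)
  edge (22, 10)→(24, 15): d=(2,5) inclusive
  edge (24, 15)→(4, 18): d=(-20,3) inclusive
  edge (4, 18)→(22, 10): d=(18,-8) inclusive
    (10,5)@(21, 11): e=[7,89,10] → #
    (11,5)@(23, 11): e=[-3,83,26] → ·
    (8,6)@(17, 13): e=[31,61,14] → #
    (9,6)@(19, 13): e=[21,55,30] → #
    (11,6)@(23, 13): e=[1,43,62] → #
    (5,7)@(11, 15): e=[65,39,2] → #
    (6,7)@(13, 15): e=[55,33,18] → #
    (7,7)@(15, 15): e=[45,27,34] → #
    (3,8)@(7, 17): e=[89,11,6] → #
    (4,8)@(9, 17): e=[79,5,22] → #
    (5,8)@(11, 17): e=[69,-1,38] → ·
    (6,8)@(13, 17): e=[59,-7,54] → ·
  covered (14 px):
    · · · · · · · · · · · ·
    · · · · · · · · · · · ·
    · · · · · · · · · · · ·
    · · · · · · · · · · · ·
    · · · · · · · · · · · ·
    · · · · · · · · · · # ·
    · · · · · · · · # # # #
    · · · · · # # # # # # #
    · · · # # · · · · · · ·
T1:
  2·area = 308
  edge (2, 0)→(24, 0): d=(22,0) inclusive
  edge (24, 0)→(22, 14): d=(-2,14) inclusive
  edge (22, 14)→(2, 0): d=(-20,-14) inclusive
    (2,0)@(5, 1): e=[22,264,22] → #
    (3,0)@(7, 1): e=[22,236,50] → #
    (4,0)@(9, 1): e=[22,208,78] → #
    (5,0)@(11, 1): e=[22,180,106] → #
    (6,0)@(13, 1): e=[22,152,134] → #
    (7,0)@(15, 1): e=[22,124,162] → #
    (8,0)@(17, 1): e=[22,96,190] → #
    (9,0)@(19, 1): e=[22,68,218] → #
    (10,0)@(21, 1): e=[22,40,246] → #
    (11,0)@(23, 1): e=[22,12,274] → #
    (2,1)@(5, 3): e=[66,260,-18] → ·
    (3,1)@(7, 3): e=[66,232,10] → #
    (11,3)@(23, 7): e=[154,0,154] → #  [on edge]
  covered (39 px):
    · · # # # # # # # # # #
    · · · # # # # # # # # #
    · · · · · # # # # # # #
    · · · · · · # # # # # #
    · · · · · · · # # # # ·
    · · · · · · · · · # # ·
    · · · · · · · · · · # ·
    · · · · · · · · · · · ·
    · · · · · · · · · · · ·
T2:
  2·area = 148  (B↔C swapped to make it positive)
  edge (20, 2)→(22, 10): d=(2,8) inclusive
  edge (22, 10)→(4, 12): d=(-18,2) inclusive
  edge (4, 12)→(20, 2): d=(16,-10) inclusive
    (9,1)@(19, 3): e=[10,132,6] → #
    (10,1)@(21, 3): e=[-6,128,26] → ·
    (8,2)@(17, 5): e=[30,100,18] → #
    (10,2)@(21, 5): e=[-2,92,58] → ·
    (6,3)@(13, 7): e=[66,72,10] → #
    (7,3)@(15, 7): e=[50,68,30] → #
    (10,3)@(21, 7): e=[2,56,90] → #
    (11,3)@(23, 7): e=[-14,52,110] → ·
    (4,4)@(9, 9): e=[102,44,2] → #
    (5,4)@(11, 9): e=[86,40,22] → #
    (11,4)@(23, 9): e=[-10,16,142] → ·
    (3,5)@(7, 11): e=[122,12,14] → #
    (6,5)@(13, 11): e=[74,0,74] → #  [on edge]
  covered (19 px):
    · · · · · · · · · · · ·
    · · · · · · · · · # · ·
    · · · · · · · · # # · ·
    · · · · · · # # # # # ·
    · · · · # # # # # # # ·
    · · · # # # # · · · · ·
    · · · · · · · · · · · ·
    · · · · · · · · · · · ·
    · · · · · · · · · · · ·
T3:
  2·area = 128  (B↔C swapped to make it positive)
  edge (22, 18)→(2, 12): d=(-20,-6) inclusive
  edge (2, 12)→(10, 8): d=(8,-4) inclusive
  edge (10, 8)→(22, 18): d=(12,10) inclusive
    (4,4)@(9, 9): e=[102,4,22] → #
    (5,4)@(11, 9): e=[114,12,2] → #
    (6,4)@(13, 9): e=[126,20,-18] → ·
    (2,5)@(5, 11): e=[38,4,86] → #
    (3,5)@(7, 11): e=[50,12,66] → #
    (6,5)@(13, 11): e=[86,36,6] → #
    (7,5)@(15, 11): e=[98,44,-14] → ·
    (2,6)@(5, 13): e=[-2,20,110] → ·
    (3,6)@(7, 13): e=[10,28,90] → #
    (7,6)@(15, 13): e=[58,60,10] → #
    (8,6)@(17, 13): e=[70,68,-10] → ·
    (3,7)@(7, 15): e=[-30,44,114] → ·
  covered (16 px):
    · · · · · · · · · · · ·
    · · · · · · · · · · · ·
    · · · · · · · · · · · ·
    · · · · · · · · · · · ·
    · · · · # # · · · · · ·
    · · # # # # # · · · · ·
    · · · # # # # # · · · ·
    · · · · · · # # # · · ·
    · · · · · · · · · # · ·

Answer: 88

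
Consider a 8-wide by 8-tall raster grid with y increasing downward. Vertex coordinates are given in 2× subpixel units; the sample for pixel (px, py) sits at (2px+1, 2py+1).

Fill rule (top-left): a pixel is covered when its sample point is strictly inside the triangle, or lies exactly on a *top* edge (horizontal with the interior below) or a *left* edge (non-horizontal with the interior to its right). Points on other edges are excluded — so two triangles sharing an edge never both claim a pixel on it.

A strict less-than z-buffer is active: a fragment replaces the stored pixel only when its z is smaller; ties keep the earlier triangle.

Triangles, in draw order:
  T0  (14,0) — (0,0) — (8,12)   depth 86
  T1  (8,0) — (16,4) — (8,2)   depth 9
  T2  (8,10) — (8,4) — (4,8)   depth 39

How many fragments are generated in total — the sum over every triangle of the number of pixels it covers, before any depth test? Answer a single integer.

T0:
  2·area = 168  (B↔C swapped to make it positive)
  edge (14, 0)→(8, 12): d=(-6,12) right/bottom  bias=-1
  edge (8, 12)→(0, 0): d=(-8,-12) top-left  bias=+0
  edge (0, 0)→(14, 0): d=(14,0) top-left  bias=+0
    (0,0)@(1, 1): e=[150,4,14] → █
    (1,0)@(3, 1): e=[126,28,14] → █
    (2,0)@(5, 1): e=[102,52,14] → █
    (3,0)@(7, 1): e=[78,76,14] → █
    (4,0)@(9, 1): e=[54,100,14] → █
    (5,0)@(11, 1): e=[30,124,14] → █
    (6,0)@(13, 1): e=[6,148,14] → █
    (7,0)@(15, 1): e=[-18,172,14] → ·
    (0,1)@(1, 3): e=[138,-12,42] → ·
    (1,1)@(3, 3): e=[114,12,42] → █
    (6,1)@(13, 3): e=[-6,132,42] → ·
    (1,2)@(3, 5): e=[102,-4,70] → ·
  covered (21 px):
    █ █ █ █ █ █ █ ·
    · █ █ █ █ █ · ·
    · · █ █ █ █ · ·
    · · █ █ █ · · ·
    · · · █ █ · · ·
    · · · · · · · ·
    · · · · · · · ·
    · · · · · · · ·
T1:
  2·area = 16
  edge (8, 0)→(16, 4): d=(8,4) right/bottom  bias=-1
  edge (16, 4)→(8, 2): d=(-8,-2) top-left  bias=+0
  edge (8, 2)→(8, 0): d=(0,-2) top-left  bias=+0
    (4,0)@(9, 1): e=[4,10,2] → █
    (5,0)@(11, 1): e=[-4,14,6] → ·
    (4,1)@(9, 3): e=[20,-6,2] → ·
    (6,1)@(13, 3): e=[4,2,10] → █
    (7,1)@(15, 3): e=[-4,6,14] → ·
    (6,2)@(13, 5): e=[20,-14,10] → ·
  covered (2 px):
    · · · · █ · · ·
    · · · · · · █ ·
    · · · · · · · ·
    · · · · · · · ·
    · · · · · · · ·
    · · · · · · · ·
    · · · · · · · ·
    · · · · · · · ·
T2:
  2·area = 24  (B↔C swapped to make it positive)
  edge (8, 10)→(4, 8): d=(-4,-2) top-left  bias=+0
  edge (4, 8)→(8, 4): d=(4,-4) top-left  bias=+0
  edge (8, 4)→(8, 10): d=(0,6) right/bottom  bias=-1
    (5,0)@(11, 1): e=[42,0,-18] → ·  [on edge]
    (4,1)@(9, 3): e=[30,0,-6] → ·  [on edge]
    (3,2)@(7, 5): e=[18,0,6] → █  [on edge]
    (4,2)@(9, 5): e=[22,8,-6] → ·
    (2,3)@(5, 7): e=[6,0,18] → █  [on edge]
    (4,3)@(9, 7): e=[14,16,-6] → ·
    (1,4)@(3, 9): e=[-6,0,30] → ·  [on edge]
    (2,4)@(5, 9): e=[-2,8,18] → ·
    (3,4)@(7, 9): e=[2,16,6] → █
    (4,4)@(9, 9): e=[6,24,-6] → ·
    (0,5)@(1, 11): e=[-18,0,42] → ·  [on edge]
    (3,5)@(7, 11): e=[-6,24,6] → ·
  covered (4 px):
    · · · · · · · ·
    · · · · · · · ·
    · · · █ · · · ·
    · · █ █ · · · ·
    · · · █ · · · ·
    · · · · · · · ·
    · · · · · · · ·
    · · · · · · · ·

Result: 27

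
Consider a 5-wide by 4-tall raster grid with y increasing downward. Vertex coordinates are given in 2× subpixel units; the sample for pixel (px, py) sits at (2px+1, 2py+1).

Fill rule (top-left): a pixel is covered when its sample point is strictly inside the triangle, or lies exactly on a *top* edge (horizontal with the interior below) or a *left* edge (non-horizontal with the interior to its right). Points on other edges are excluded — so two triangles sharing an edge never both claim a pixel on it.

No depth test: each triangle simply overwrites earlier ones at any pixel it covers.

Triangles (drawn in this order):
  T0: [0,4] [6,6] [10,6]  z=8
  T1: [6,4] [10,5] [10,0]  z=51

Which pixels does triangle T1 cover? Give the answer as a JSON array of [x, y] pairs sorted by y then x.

T0:
  2·area = 8  (B↔C swapped to make it positive)
  edge (0, 4)→(10, 6): d=(10,2) right/bottom  bias=-1
  edge (10, 6)→(6, 6): d=(-4,0) right/bottom  bias=-1
  edge (6, 6)→(0, 4): d=(-6,-2) top-left  bias=+0
    (1,2)@(3, 5): e=[4,4,0] → █  [on edge]
    (2,2)@(5, 5): e=[0,4,4] → ·  [on edge]
    (1,3)@(3, 7): e=[24,-4,-12] → ·
    (4,3)@(9, 7): e=[12,-4,0] → ·  [on edge]
  covered (1 px):
    · · · · ·
    · · · · ·
    · █ · · ·
    · · · · ·
T1:
  2·area = 20  (B↔C swapped to make it positive)
  edge (6, 4)→(10, 0): d=(4,-4) top-left  bias=+0
  edge (10, 0)→(10, 5): d=(0,5) right/bottom  bias=-1
  edge (10, 5)→(6, 4): d=(-4,-1) top-left  bias=+0
    (4,0)@(9, 1): e=[0,5,15] → █  [on edge]
    (3,1)@(7, 3): e=[0,15,5] → █  [on edge]
    (2,2)@(5, 5): e=[0,25,-5] → ·  [on edge]
    (3,2)@(7, 5): e=[8,15,-3] → ·
    (4,2)@(9, 5): e=[16,5,-1] → ·
    (1,3)@(3, 7): e=[0,35,-15] → ·  [on edge]
  covered (3 px):
    · · · · █
    · · · █ █
    · · · · ·
    · · · · ·

Answer: [[4,0],[3,1],[4,1]]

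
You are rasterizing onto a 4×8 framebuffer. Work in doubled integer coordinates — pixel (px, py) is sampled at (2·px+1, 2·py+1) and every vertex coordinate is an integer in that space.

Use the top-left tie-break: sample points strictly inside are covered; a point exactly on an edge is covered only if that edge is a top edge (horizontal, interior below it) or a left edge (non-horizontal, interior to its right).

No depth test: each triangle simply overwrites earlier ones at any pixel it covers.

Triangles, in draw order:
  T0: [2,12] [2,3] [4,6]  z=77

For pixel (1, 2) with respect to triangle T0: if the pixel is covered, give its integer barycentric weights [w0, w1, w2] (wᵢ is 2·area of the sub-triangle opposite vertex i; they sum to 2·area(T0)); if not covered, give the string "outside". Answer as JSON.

T0:
  2·area = 18
  edge (2, 12)→(2, 3): d=(0,-9) top-left  bias=+0
  edge (2, 3)→(4, 6): d=(2,3) right/bottom  bias=-1
  edge (4, 6)→(2, 12): d=(-2,6) right/bottom  bias=-1
    (2,1)@(5, 3): e=[27,-9,0] → ·  [on edge]
    (1,2)@(3, 5): e=[9,1,8] → █
    (2,2)@(5, 5): e=[27,-5,-4] → ·
    (1,3)@(3, 7): e=[9,5,4] → █
    (2,3)@(5, 7): e=[27,-1,-8] → ·
    (1,4)@(3, 9): e=[9,9,0] → ·  [on edge]
    (0,7)@(1, 15): e=[-9,27,0] → ·  [on edge]
  covered (2 px):
    · · · ·
    · · · ·
    · █ · ·
    · █ · ·
    · · · ·
    · · · ·
    · · · ·
    · · · ·

Answer: [1,8,9]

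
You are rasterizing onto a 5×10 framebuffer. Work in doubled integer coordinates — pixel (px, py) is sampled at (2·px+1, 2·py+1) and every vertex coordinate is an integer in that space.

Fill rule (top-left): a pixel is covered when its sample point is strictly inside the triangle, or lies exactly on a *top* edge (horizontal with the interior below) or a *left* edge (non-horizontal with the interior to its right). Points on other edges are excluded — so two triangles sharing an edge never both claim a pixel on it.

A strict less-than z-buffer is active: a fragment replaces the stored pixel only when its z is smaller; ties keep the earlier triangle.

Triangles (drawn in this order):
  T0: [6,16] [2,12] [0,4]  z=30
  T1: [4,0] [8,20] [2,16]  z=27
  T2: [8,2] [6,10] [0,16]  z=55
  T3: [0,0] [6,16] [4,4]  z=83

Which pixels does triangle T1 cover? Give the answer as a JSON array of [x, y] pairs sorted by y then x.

T0:
  2·area = 24
  edge (6, 16)→(2, 12): d=(-4,-4) top-left  bias=+0
  edge (2, 12)→(0, 4): d=(-2,-8) top-left  bias=+0
  edge (0, 4)→(6, 16): d=(6,12) right/bottom  bias=-1
    (0,3)@(1, 7): e=[16,2,6] → X
    (1,3)@(3, 7): e=[24,18,-18] → .
    (0,4)@(1, 9): e=[8,-2,18] → .
    (0,5)@(1, 11): e=[0,-6,30] → .  [on edge]
    (1,5)@(3, 11): e=[8,10,6] → X
    (2,5)@(5, 11): e=[16,26,-18] → .
    (1,6)@(3, 13): e=[0,6,18] → X  [on edge]
    (2,6)@(5, 13): e=[8,22,-6] → .
    (1,7)@(3, 15): e=[-8,2,30] → .
    (2,7)@(5, 15): e=[0,18,6] → X  [on edge]
    (3,7)@(7, 15): e=[8,34,-18] → .
    (2,8)@(5, 17): e=[-8,14,18] → .
    (3,8)@(7, 17): e=[0,30,-6] → .  [on edge]
    (4,9)@(9, 19): e=[0,42,-18] → .  [on edge]
  covered (4 px):
    . . . . .
    . . . . .
    . . . . .
    X . . . .
    . . . . .
    . X . . .
    . X . . .
    . . X . .
    . . . . .
    . . . . .
T1:
  2·area = 104
  edge (4, 0)→(8, 20): d=(4,20) right/bottom  bias=-1
  edge (8, 20)→(2, 16): d=(-6,-4) top-left  bias=+0
  edge (2, 16)→(4, 0): d=(2,-16) top-left  bias=+0
    (2,2)@(5, 5): e=[0,78,26] → .  [on edge]
    (2,3)@(5, 7): e=[8,66,30] → X
    (3,3)@(7, 7): e=[-32,74,62] → .
    (1,4)@(3, 9): e=[56,46,2] → X
    (3,4)@(7, 9): e=[-24,62,66] → .
    (1,5)@(3, 11): e=[64,34,6] → X
    (3,5)@(7, 11): e=[-16,50,70] → .
    (1,6)@(3, 13): e=[72,22,10] → X
    (3,6)@(7, 13): e=[-8,38,74] → .
    (1,7)@(3, 15): e=[80,10,14] → X
    (3,7)@(7, 15): e=[0,26,78] → .  [on edge]
    (1,8)@(3, 17): e=[88,-2,18] → .
  covered (12 px):
    . . . . .
    . . . . .
    . . . . .
    . . X . .
    . X X . .
    . X X . .
    . X X . .
    . X X . .
    . . X X .
    . . . X .
T2:
  2·area = 36
  edge (8, 2)→(6, 10): d=(-2,8) right/bottom  bias=-1
  edge (6, 10)→(0, 16): d=(-6,6) right/bottom  bias=-1
  edge (0, 16)→(8, 2): d=(8,-14) top-left  bias=+0
    (3,2)@(7, 5): e=[2,24,10] → X
    (4,2)@(9, 5): e=[-14,12,38] → .
    (3,3)@(7, 7): e=[-2,12,26] → .
    (4,3)@(9, 7): e=[-18,0,54] → .  [on edge]
    (2,4)@(5, 9): e=[10,12,14] → X
    (3,4)@(7, 9): e=[-6,0,42] → .  [on edge]
    (1,5)@(3, 11): e=[22,12,2] → X
    (2,5)@(5, 11): e=[6,0,30] → .  [on edge]
    (1,6)@(3, 13): e=[18,0,18] → .  [on edge]
    (0,7)@(1, 15): e=[30,0,6] → .  [on edge]
  covered (3 px):
    . . . . .
    . . . . .
    . . . X .
    . . . . .
    . . X . .
    . X . . .
    . . . . .
    . . . . .
    . . . . .
    . . . . .
T3:
  2·area = 40  (B↔C swapped to make it positive)
  edge (0, 0)→(4, 4): d=(4,4) right/bottom  bias=-1
  edge (4, 4)→(6, 16): d=(2,12) right/bottom  bias=-1
  edge (6, 16)→(0, 0): d=(-6,-16) top-left  bias=+0
    (0,0)@(1, 1): e=[0,30,10] → .  [on edge]
    (1,1)@(3, 3): e=[0,10,30] → .  [on edge]
    (1,2)@(3, 5): e=[8,14,18] → X
    (2,2)@(5, 5): e=[0,-10,50] → .  [on edge]
    (1,3)@(3, 7): e=[16,18,6] → X
    (2,3)@(5, 7): e=[8,-6,38] → .
    (3,3)@(7, 7): e=[0,-30,70] → .  [on edge]
    (1,4)@(3, 9): e=[24,22,-6] → .
    (4,4)@(9, 9): e=[0,-50,90] → .  [on edge]
    (2,5)@(5, 11): e=[24,2,14] → X
    (3,5)@(7, 11): e=[16,-22,46] → .
    (2,6)@(5, 13): e=[32,6,2] → X
  covered (4 px):
    . . . . .
    . . . . .
    . X . . .
    . X . . .
    . . . . .
    . . X . .
    . . X . .
    . . . . .
    . . . . .
    . . . . .

Result: [[2,3],[1,4],[2,4],[1,5],[2,5],[1,6],[2,6],[1,7],[2,7],[2,8],[3,8],[3,9]]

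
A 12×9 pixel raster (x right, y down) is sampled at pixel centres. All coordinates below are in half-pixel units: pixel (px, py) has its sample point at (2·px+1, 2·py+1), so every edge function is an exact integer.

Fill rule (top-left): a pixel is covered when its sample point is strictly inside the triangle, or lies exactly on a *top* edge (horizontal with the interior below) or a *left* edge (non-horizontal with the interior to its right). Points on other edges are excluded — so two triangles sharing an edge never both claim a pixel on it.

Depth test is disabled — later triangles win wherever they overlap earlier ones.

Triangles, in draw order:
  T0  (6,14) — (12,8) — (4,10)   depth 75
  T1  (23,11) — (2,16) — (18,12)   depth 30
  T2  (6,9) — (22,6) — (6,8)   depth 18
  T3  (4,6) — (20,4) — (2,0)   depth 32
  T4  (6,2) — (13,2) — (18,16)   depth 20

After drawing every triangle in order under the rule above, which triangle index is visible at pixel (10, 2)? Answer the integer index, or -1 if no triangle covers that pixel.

T0:
  2·area = 36  (B↔C swapped to make it positive)
  edge (6, 14)→(4, 10): d=(-2,-4) top-left  bias=+0
  edge (4, 10)→(12, 8): d=(8,-2) top-left  bias=+0
  edge (12, 8)→(6, 14): d=(-6,6) right/bottom  bias=-1
    (9,0)@(19, 1): e=[78,-42,0] → .  [on edge]
    (8,1)@(17, 3): e=[66,-30,0] → .  [on edge]
    (7,2)@(15, 5): e=[54,-18,0] → .  [on edge]
    (6,3)@(13, 7): e=[42,-6,0] → .  [on edge]
    (4,4)@(9, 9): e=[22,2,12] → X
    (5,4)@(11, 9): e=[30,6,0] → .  [on edge]
    (2,5)@(5, 11): e=[2,10,24] → X
    (3,5)@(7, 11): e=[10,14,12] → X
    (4,5)@(9, 11): e=[18,18,0] → .  [on edge]
    (2,6)@(5, 13): e=[-2,26,12] → .
    (3,6)@(7, 13): e=[6,30,0] → .  [on edge]
    (2,7)@(5, 15): e=[-6,42,0] → .  [on edge]
    (1,8)@(3, 17): e=[-18,54,0] → .  [on edge]
  covered (3 px):
    . . . . . . . . . . . .
    . . . . . . . . . . . .
    . . . . . . . . . . . .
    . . . . . . . . . . . .
    . . . . X . . . . . . .
    . . X X . . . . . . . .
    . . . . . . . . . . . .
    . . . . . . . . . . . .
    . . . . . . . . . . . .
T1:
  2·area = 4
  edge (23, 11)→(2, 16): d=(-21,5) right/bottom  bias=-1
  edge (2, 16)→(18, 12): d=(16,-4) top-left  bias=+0
  edge (18, 12)→(23, 11): d=(5,-1) top-left  bias=+0
    (11,5)@(23, 11): e=[0,4,0] → .  [on edge]
    (6,6)@(13, 13): e=[8,-4,0] → .  [on edge]
    (1,7)@(3, 15): e=[16,-12,0] → .  [on edge]
  covered (0 px):
    . . . . . . . . . . . .
    . . . . . . . . . . . .
    . . . . . . . . . . . .
    . . . . . . . . . . . .
    . . . . . . . . . . . .
    . . . . . . . . . . . .
    . . . . . . . . . . . .
    . . . . . . . . . . . .
    . . . . . . . . . . . .
T2:
  2·area = 16  (B↔C swapped to make it positive)
  edge (6, 9)→(6, 8): d=(0,-1) top-left  bias=+0
  edge (6, 8)→(22, 6): d=(16,-2) top-left  bias=+0
  edge (22, 6)→(6, 9): d=(-16,3) right/bottom  bias=-1
    (7,3)@(15, 7): e=[9,2,5] → X
    (8,3)@(17, 7): e=[11,6,-1] → .
    (7,4)@(15, 9): e=[9,34,-27] → .
  covered (1 px):
    . . . . . . . . . . . .
    . . . . . . . . . . . .
    . . . . . . . . . . . .
    . . . . . . . X . . . .
    . . . . . . . . . . . .
    . . . . . . . . . . . .
    . . . . . . . . . . . .
    . . . . . . . . . . . .
    . . . . . . . . . . . .
T3:
  2·area = 100  (B↔C swapped to make it positive)
  edge (4, 6)→(2, 0): d=(-2,-6) top-left  bias=+0
  edge (2, 0)→(20, 4): d=(18,4) right/bottom  bias=-1
  edge (20, 4)→(4, 6): d=(-16,2) right/bottom  bias=-1
    (1,0)@(3, 1): e=[4,14,82] → X
    (2,0)@(5, 1): e=[16,6,78] → X
    (3,0)@(7, 1): e=[28,-2,74] → .
    (1,1)@(3, 3): e=[0,50,50] → X  [on edge]
    (3,1)@(7, 3): e=[24,34,42] → X
    (4,1)@(9, 3): e=[36,26,38] → X
    (5,1)@(11, 3): e=[48,18,34] → X
    (6,1)@(13, 3): e=[60,10,30] → X
    (7,1)@(15, 3): e=[72,2,26] → X
    (8,1)@(17, 3): e=[84,-6,22] → .
    (1,2)@(3, 5): e=[-4,86,18] → .
    (2,2)@(5, 5): e=[8,78,14] → X
    (2,4)@(5, 9): e=[0,150,-50] → .  [on edge]
    (3,7)@(7, 15): e=[0,250,-150] → .  [on edge]
  covered (13 px):
    . X X . . . . . . . . .
    . X X X X X X X . . . .
    . . X X X X . . . . . .
    . . . . . . . . . . . .
    . . . . . . . . . . . .
    . . . . . . . . . . . .
    . . . . . . . . . . . .
    . . . . . . . . . . . .
    . . . . . . . . . . . .
T4:
  2·area = 98
  edge (6, 2)→(13, 2): d=(7,0) top-left  bias=+0
  edge (13, 2)→(18, 16): d=(5,14) right/bottom  bias=-1
  edge (18, 16)→(6, 2): d=(-12,-14) top-left  bias=+0
    (3,1)@(7, 3): e=[7,89,2] → X
    (4,1)@(9, 3): e=[7,61,30] → X
    (5,1)@(11, 3): e=[7,33,58] → X
    (6,1)@(13, 3): e=[7,5,86] → X
    (7,1)@(15, 3): e=[7,-23,114] → .
    (3,2)@(7, 5): e=[21,99,-22] → .
    (4,2)@(9, 5): e=[21,71,6] → X
    (7,2)@(15, 5): e=[21,-13,90] → .
    (4,3)@(9, 7): e=[35,81,-18] → .
    (5,3)@(11, 7): e=[35,53,10] → X
    (7,3)@(15, 7): e=[35,-3,66] → .
    (5,4)@(11, 9): e=[49,63,-14] → .
  covered (12 px):
    . . . . . . . . . . . .
    . . . X X X X . . . . .
    . . . . X X X . . . . .
    . . . . . X X . . . . .
    . . . . . . X X . . . .
    . . . . . . . X . . . .
    . . . . . . . . . . . .
    . . . . . . . . . . . .
    . . . . . . . . . . . .

Z-buffer (winner per pixel, '.' = empty):
  . 3 3 . . . . . . . . .
  . 3 3 4 4 4 4 3 . . . .
  . . 3 3 4 4 4 . . . . .
  . . . . . 4 4 2 . . . .
  . . . . 0 . 4 4 . . . .
  . . 0 0 . . . 4 . . . .
  . . . . . . . . . . . .
  . . . . . . . . . . . .
  . . . . . . . . . . . .

Result: -1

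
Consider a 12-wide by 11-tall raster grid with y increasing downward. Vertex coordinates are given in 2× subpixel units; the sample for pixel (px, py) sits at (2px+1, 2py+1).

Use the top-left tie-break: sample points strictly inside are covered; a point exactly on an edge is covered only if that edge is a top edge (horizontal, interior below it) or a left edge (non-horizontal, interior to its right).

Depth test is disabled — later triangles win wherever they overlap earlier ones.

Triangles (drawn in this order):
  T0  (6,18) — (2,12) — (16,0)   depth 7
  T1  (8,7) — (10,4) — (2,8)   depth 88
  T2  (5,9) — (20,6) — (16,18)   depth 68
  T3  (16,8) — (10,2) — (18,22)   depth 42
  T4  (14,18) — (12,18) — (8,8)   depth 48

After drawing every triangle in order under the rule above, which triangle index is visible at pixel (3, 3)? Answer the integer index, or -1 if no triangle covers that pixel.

T0:
  2·area = 132
  edge (6, 18)→(2, 12): d=(-4,-6) top-left  bias=+0
  edge (2, 12)→(16, 0): d=(14,-12) top-left  bias=+0
  edge (16, 0)→(6, 18): d=(-10,18) right/bottom  bias=-1
    (7,0)@(15, 1): e=[122,2,8] → X
    (8,0)@(17, 1): e=[134,26,-28] → .
    (6,1)@(13, 3): e=[102,6,24] → X
    (7,1)@(15, 3): e=[114,30,-12] → .
    (5,2)@(11, 5): e=[82,10,40] → X
    (7,2)@(15, 5): e=[106,58,-32] → .
    (4,3)@(9, 7): e=[62,14,56] → X
    (6,3)@(13, 7): e=[86,62,-16] → .
    (3,4)@(7, 9): e=[42,18,72] → X
    (5,4)@(11, 9): e=[66,66,0] → .  [on edge]
    (2,5)@(5, 11): e=[22,22,88] → X
    (5,5)@(11, 11): e=[58,94,-20] → .
  covered (16 px):
    . . . . . . . X . . . .
    . . . . . . X . . . . .
    . . . . . X X . . . . .
    . . . . X X . . . . . .
    . . . X X . . . . . . .
    . . X X X . . . . . . .
    . X X X . . . . . . . .
    . . X X . . . . . . . .
    . . . . . . . . . . . .
    . . . . . . . . . . . .
    . . . . . . . . . . . .
T1:
  2·area = 16  (B↔C swapped to make it positive)
  edge (8, 7)→(2, 8): d=(-6,1) right/bottom  bias=-1
  edge (2, 8)→(10, 4): d=(8,-4) top-left  bias=+0
  edge (10, 4)→(8, 7): d=(-2,3) right/bottom  bias=-1
    (4,2)@(9, 5): e=[11,4,1] → X
    (5,2)@(11, 5): e=[9,12,-5] → .
    (2,3)@(5, 7): e=[3,4,9] → X
    (3,3)@(7, 7): e=[1,12,3] → X
    (4,3)@(9, 7): e=[-1,20,-3] → .
    (2,4)@(5, 9): e=[-9,20,5] → .
    (3,4)@(7, 9): e=[-11,28,-1] → .
  covered (3 px):
    . . . . . . . . . . . .
    . . . . . . . . . . . .
    . . . . X . . . . . . .
    . . X X . . . . . . . .
    . . . . . . . . . . . .
    . . . . . . . . . . . .
    . . . . . . . . . . . .
    . . . . . . . . . . . .
    . . . . . . . . . . . .
    . . . . . . . . . . . .
    . . . . . . . . . . . .
T2:
  2·area = 168
  edge (5, 9)→(20, 6): d=(15,-3) top-left  bias=+0
  edge (20, 6)→(16, 18): d=(-4,12) right/bottom  bias=-1
  edge (16, 18)→(5, 9): d=(-11,-9) top-left  bias=+0
    (10,1)@(21, 3): e=[-42,0,210] → .  [on edge]
    (7,3)@(15, 7): e=[0,56,112] → X  [on edge]
    (8,3)@(17, 7): e=[6,32,130] → X
    (9,3)@(19, 7): e=[12,8,148] → X
    (10,3)@(21, 7): e=[18,-16,166] → .
    (2,4)@(5, 9): e=[0,168,0] → X  [on edge]
    (3,4)@(7, 9): e=[6,144,18] → X
    (4,4)@(9, 9): e=[12,120,36] → X
    (5,4)@(11, 9): e=[18,96,54] → X
    (6,4)@(13, 9): e=[24,72,72] → X
    (9,4)@(19, 9): e=[42,0,126] → .  [on edge]
    (2,5)@(5, 11): e=[30,160,-22] → .
    (8,7)@(17, 15): e=[126,0,42] → .  [on edge]
    (7,10)@(15, 21): e=[210,0,-42] → .  [on edge]
  covered (22 px):
    . . . . . . . . . . . .
    . . . . . . . . . . . .
    . . . . . . . . . . . .
    . . . . . . . X X X . .
    . . X X X X X X X . . .
    . . . . X X X X X . . .
    . . . . . X X X X . . .
    . . . . . . X X . . . .
    . . . . . . . X . . . .
    . . . . . . . . . . . .
    . . . . . . . . . . . .
T3:
  2·area = 72  (B↔C swapped to make it positive)
  edge (16, 8)→(18, 22): d=(2,14) right/bottom  bias=-1
  edge (18, 22)→(10, 2): d=(-8,-20) top-left  bias=+0
  edge (10, 2)→(16, 8): d=(6,6) right/bottom  bias=-1
    (4,0)@(9, 1): e=[84,-12,0] → .  [on edge]
    (7,0)@(15, 1): e=[0,108,-36] → .  [on edge]
    (5,1)@(11, 3): e=[60,12,0] → .  [on edge]
    (6,2)@(13, 5): e=[36,36,0] → .  [on edge]
    (6,3)@(13, 7): e=[40,20,12] → X
    (7,3)@(15, 7): e=[12,60,0] → .  [on edge]
    (6,4)@(13, 9): e=[44,4,24] → X
    (7,4)@(15, 9): e=[16,44,12] → X
    (8,4)@(17, 9): e=[-12,84,0] → .  [on edge]
    (6,5)@(13, 11): e=[48,-12,36] → .
    (7,5)@(15, 11): e=[20,28,24] → X
    (8,5)@(17, 11): e=[-8,68,12] → .
    (9,5)@(19, 11): e=[-36,108,0] → .  [on edge]
    (10,6)@(21, 13): e=[-60,132,0] → .  [on edge]
    (8,7)@(17, 15): e=[0,36,36] → .  [on edge]
    (11,7)@(23, 15): e=[-84,156,0] → .  [on edge]
  covered (7 px):
    . . . . . . . . . . . .
    . . . . . . . . . . . .
    . . . . . . . . . . . .
    . . . . . . X . . . . .
    . . . . . . X X . . . .
    . . . . . . . X . . . .
    . . . . . . . X . . . .
    . . . . . . . . . . . .
    . . . . . . . . X . . .
    . . . . . . . . X . . .
    . . . . . . . . . . . .
T4:
  2·area = 20
  edge (14, 18)→(12, 18): d=(-2,0) right/bottom  bias=-1
  edge (12, 18)→(8, 8): d=(-4,-10) top-left  bias=+0
  edge (8, 8)→(14, 18): d=(6,10) right/bottom  bias=-1
    (2,1)@(5, 3): e=[30,-10,0] → .  [on edge]
    (5,6)@(11, 13): e=[10,10,0] → .  [on edge]
    (5,7)@(11, 15): e=[6,2,12] → X
    (6,7)@(13, 15): e=[6,22,-8] → .
    (5,8)@(11, 17): e=[2,-6,24] → .
    (6,8)@(13, 17): e=[2,14,4] → X
    (7,8)@(15, 17): e=[2,34,-16] → .
    (6,9)@(13, 19): e=[-2,6,16] → .
  covered (2 px):
    . . . . . . . . . . . .
    . . . . . . . . . . . .
    . . . . . . . . . . . .
    . . . . . . . . . . . .
    . . . . . . . . . . . .
    . . . . . . . . . . . .
    . . . . . . . . . . . .
    . . . . . X . . . . . .
    . . . . . . X . . . . .
    . . . . . . . . . . . .
    . . . . . . . . . . . .

Z-buffer (winner per pixel, '.' = empty):
  . . . . . . . 0 . . . .
  . . . . . . 0 . . . . .
  . . . . 1 0 0 . . . . .
  . . 1 1 0 0 3 2 2 2 . .
  . . 2 2 2 2 3 3 2 . . .
  . . 0 0 2 2 2 3 2 . . .
  . 0 0 0 . 2 2 3 2 . . .
  . . 0 0 . 4 2 2 . . . .
  . . . . . . 4 2 3 . . .
  . . . . . . . . 3 . . .
  . . . . . . . . . . . .

Final: 1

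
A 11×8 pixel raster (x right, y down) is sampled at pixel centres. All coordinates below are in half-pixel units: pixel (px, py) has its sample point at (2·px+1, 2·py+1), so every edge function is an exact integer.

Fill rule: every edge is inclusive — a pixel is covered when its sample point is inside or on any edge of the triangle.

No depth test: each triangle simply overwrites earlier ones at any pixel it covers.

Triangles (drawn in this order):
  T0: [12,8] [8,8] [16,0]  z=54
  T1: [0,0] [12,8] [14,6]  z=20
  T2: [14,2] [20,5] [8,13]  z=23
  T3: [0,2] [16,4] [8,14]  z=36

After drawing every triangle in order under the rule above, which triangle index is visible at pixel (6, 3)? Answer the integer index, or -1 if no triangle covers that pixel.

T0:
  2·area = 32
  edge (12, 8)→(8, 8): d=(-4,0) inclusive
  edge (8, 8)→(16, 0): d=(8,-8) inclusive
  edge (16, 0)→(12, 8): d=(-4,8) inclusive
    (7,0)@(15, 1): e=[28,0,4] → X  [on edge]
    (8,0)@(17, 1): e=[28,16,-12] → .
    (6,1)@(13, 3): e=[20,0,12] → X  [on edge]
    (7,1)@(15, 3): e=[20,16,-4] → .
    (5,2)@(11, 5): e=[12,0,20] → X  [on edge]
    (7,2)@(15, 5): e=[12,32,-12] → .
    (4,3)@(9, 7): e=[4,0,28] → X  [on edge]
    (6,3)@(13, 7): e=[4,32,-4] → .
    (3,4)@(7, 9): e=[-4,0,36] → .  [on edge]
    (4,4)@(9, 9): e=[-4,16,20] → .
    (5,4)@(11, 9): e=[-4,32,4] → .
    (2,5)@(5, 11): e=[-12,0,44] → .  [on edge]
    (1,6)@(3, 13): e=[-20,0,52] → .  [on edge]
    (0,7)@(1, 15): e=[-28,0,60] → .  [on edge]
  covered (6 px):
    . . . . . . . X . . .
    . . . . . . X . . . .
    . . . . . X X . . . .
    . . . . X X . . . . .
    . . . . . . . . . . .
    . . . . . . . . . . .
    . . . . . . . . . . .
    . . . . . . . . . . .
T1:
  2·area = 40  (B↔C swapped to make it positive)
  edge (0, 0)→(14, 6): d=(14,6) inclusive
  edge (14, 6)→(12, 8): d=(-2,2) inclusive
  edge (12, 8)→(0, 0): d=(-12,-8) inclusive
    (9,0)@(19, 1): e=[-100,0,140] → .  [on edge]
    (2,1)@(5, 3): e=[12,24,4] → X
    (3,1)@(7, 3): e=[0,20,20] → X  [on edge]
    (4,1)@(9, 3): e=[-12,16,36] → .
    (8,1)@(17, 3): e=[-60,0,100] → .  [on edge]
    (2,2)@(5, 5): e=[40,20,-20] → .
    (3,2)@(7, 5): e=[28,16,-4] → .
    (4,2)@(9, 5): e=[16,12,12] → X
    (5,2)@(11, 5): e=[4,8,28] → X
    (6,2)@(13, 5): e=[-8,4,44] → .
    (7,2)@(15, 5): e=[-20,0,60] → .  [on edge]
    (4,3)@(9, 7): e=[44,8,-12] → .
    (6,3)@(13, 7): e=[20,0,20] → X  [on edge]
    (5,4)@(11, 9): e=[60,0,-20] → .  [on edge]
    (10,4)@(21, 9): e=[0,-20,60] → .  [on edge]
    (4,5)@(9, 11): e=[100,0,-60] → .  [on edge]
    (3,6)@(7, 13): e=[140,0,-100] → .  [on edge]
    (2,7)@(5, 15): e=[180,0,-140] → .  [on edge]
  covered (6 px):
    . . . . . . . . . . .
    . . X X . . . . . . .
    . . . . X X . . . . .
    . . . . . X X . . . .
    . . . . . . . . . . .
    . . . . . . . . . . .
    . . . . . . . . . . .
    . . . . . . . . . . .
T2:
  2·area = 84
  edge (14, 2)→(20, 5): d=(6,3) inclusive
  edge (20, 5)→(8, 13): d=(-12,8) inclusive
  edge (8, 13)→(14, 2): d=(6,-11) inclusive
    (7,1)@(15, 3): e=[3,64,17] → X
    (8,1)@(17, 3): e=[-3,48,39] → .
    (6,2)@(13, 5): e=[21,56,7] → X
    (8,2)@(17, 5): e=[9,24,51] → X
    (9,2)@(19, 5): e=[3,8,73] → X
    (10,2)@(21, 5): e=[-3,-8,95] → .
    (6,3)@(13, 7): e=[33,32,19] → X
    (8,3)@(17, 7): e=[21,0,63] → X  [on edge]
    (9,3)@(19, 7): e=[15,-16,85] → .
    (5,4)@(11, 9): e=[51,24,9] → X
    (7,4)@(15, 9): e=[39,-8,53] → .
    (8,4)@(17, 9): e=[33,-24,75] → .
    (5,5)@(11, 11): e=[63,0,21] → X  [on edge]
    (2,7)@(5, 15): e=[105,0,-21] → .  [on edge]
  covered (11 px):
    . . . . . . . . . . .
    . . . . . . . X . . .
    . . . . . . X X X X .
    . . . . . . X X X . .
    . . . . . X X . . . .
    . . . . . X . . . . .
    . . . . . . . . . . .
    . . . . . . . . . . .
T3:
  2·area = 176
  edge (0, 2)→(16, 4): d=(16,2) inclusive
  edge (16, 4)→(8, 14): d=(-8,10) inclusive
  edge (8, 14)→(0, 2): d=(-8,-12) inclusive
    (0,1)@(1, 3): e=[14,158,4] → X
    (1,1)@(3, 3): e=[10,138,28] → X
    (2,1)@(5, 3): e=[6,118,52] → X
    (3,1)@(7, 3): e=[2,98,76] → X
    (4,1)@(9, 3): e=[-2,78,100] → .
    (0,2)@(1, 5): e=[46,142,-12] → .
    (1,2)@(3, 5): e=[42,122,12] → X
    (4,2)@(9, 5): e=[30,62,84] → X
    (5,2)@(11, 5): e=[26,42,108] → X
    (6,2)@(13, 5): e=[22,22,132] → X
    (7,2)@(15, 5): e=[18,2,156] → X
    (8,2)@(17, 5): e=[14,-18,180] → .
  covered (22 px):
    . . . . . . . . . . .
    X X X X . . . . . . .
    . X X X X X X X . . .
    . . X X X X X . . . .
    . . X X X X . . . . .
    . . . X X . . . . . .
    . . . . . . . . . . .
    . . . . . . . . . . .

Z-buffer (winner per pixel, '.' = empty):
  . . . . . . . 0 . . .
  3 3 3 3 . . 0 2 . . .
  . 3 3 3 3 3 3 3 2 2 .
  . . 3 3 3 3 3 2 2 . .
  . . 3 3 3 3 2 . . . .
  . . . 3 3 2 . . . . .
  . . . . . . . . . . .
  . . . . . . . . . . .

Final: 3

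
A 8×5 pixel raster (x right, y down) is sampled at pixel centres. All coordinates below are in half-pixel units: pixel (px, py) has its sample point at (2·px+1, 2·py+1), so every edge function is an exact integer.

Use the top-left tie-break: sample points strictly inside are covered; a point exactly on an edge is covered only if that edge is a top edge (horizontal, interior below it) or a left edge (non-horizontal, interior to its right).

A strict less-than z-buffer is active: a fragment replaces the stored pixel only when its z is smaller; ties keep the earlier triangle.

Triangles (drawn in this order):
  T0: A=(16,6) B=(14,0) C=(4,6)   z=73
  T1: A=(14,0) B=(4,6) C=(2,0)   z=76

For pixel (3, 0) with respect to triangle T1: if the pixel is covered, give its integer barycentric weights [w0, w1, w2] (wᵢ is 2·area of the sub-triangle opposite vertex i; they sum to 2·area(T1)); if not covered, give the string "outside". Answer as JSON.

T0:
  2·area = 72  (B↔C swapped to make it positive)
  edge (16, 6)→(4, 6): d=(-12,0) right/bottom  bias=-1
  edge (4, 6)→(14, 0): d=(10,-6) top-left  bias=+0
  edge (14, 0)→(16, 6): d=(2,6) right/bottom  bias=-1
    (6,0)@(13, 1): e=[60,4,8] → X
    (7,0)@(15, 1): e=[60,16,-4] → .
    (4,1)@(9, 3): e=[36,0,36] → X  [on edge]
    (5,1)@(11, 3): e=[36,12,24] → X
    (7,1)@(15, 3): e=[36,36,0] → .  [on edge]
    (3,2)@(7, 5): e=[12,8,52] → X
    (7,2)@(15, 5): e=[12,56,4] → X
    (3,3)@(7, 7): e=[-12,28,56] → .
    (4,3)@(9, 7): e=[-12,40,44] → .
    (5,3)@(11, 7): e=[-12,52,32] → .
    (6,3)@(13, 7): e=[-12,64,20] → .
    (7,3)@(15, 7): e=[-12,76,8] → .
  covered (9 px):
    . . . . . . X .
    . . . . X X X .
    . . . X X X X X
    . . . . . . . .
    . . . . . . . .
T1:
  2·area = 72
  edge (14, 0)→(4, 6): d=(-10,6) right/bottom  bias=-1
  edge (4, 6)→(2, 0): d=(-2,-6) top-left  bias=+0
  edge (2, 0)→(14, 0): d=(12,0) top-left  bias=+0
    (1,0)@(3, 1): e=[56,4,12] → X
    (2,0)@(5, 1): e=[44,16,12] → X
    (3,0)@(7, 1): e=[32,28,12] → X
    (4,0)@(9, 1): e=[20,40,12] → X
    (5,0)@(11, 1): e=[8,52,12] → X
    (6,0)@(13, 1): e=[-4,64,12] → .
    (1,1)@(3, 3): e=[36,0,36] → X  [on edge]
    (4,1)@(9, 3): e=[0,36,36] → .  [on edge]
    (5,1)@(11, 3): e=[-12,48,36] → .
    (1,2)@(3, 5): e=[16,-4,60] → .
    (2,2)@(5, 5): e=[4,8,60] → X
    (3,2)@(7, 5): e=[-8,20,60] → .
    (2,4)@(5, 9): e=[-36,0,108] → .  [on edge]
  covered (9 px):
    . X X X X X . .
    . X X X . . . .
    . . X . . . . .
    . . . . . . . .
    . . . . . . . .

Result: [28,12,32]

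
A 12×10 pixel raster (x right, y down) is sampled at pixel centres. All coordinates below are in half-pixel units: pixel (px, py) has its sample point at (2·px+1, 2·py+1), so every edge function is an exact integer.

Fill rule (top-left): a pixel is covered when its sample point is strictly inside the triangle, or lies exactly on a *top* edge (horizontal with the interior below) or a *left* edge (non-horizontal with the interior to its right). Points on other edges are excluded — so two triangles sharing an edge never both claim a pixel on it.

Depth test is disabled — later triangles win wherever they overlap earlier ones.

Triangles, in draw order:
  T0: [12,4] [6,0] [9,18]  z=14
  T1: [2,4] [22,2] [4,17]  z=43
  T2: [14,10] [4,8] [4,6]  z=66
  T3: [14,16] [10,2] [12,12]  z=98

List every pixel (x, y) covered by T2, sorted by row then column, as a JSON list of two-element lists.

T0:
  2·area = 96  (B↔C swapped to make it positive)
  edge (12, 4)→(9, 18): d=(-3,14) right/bottom  bias=-1
  edge (9, 18)→(6, 0): d=(-3,-18) top-left  bias=+0
  edge (6, 0)→(12, 4): d=(6,4) right/bottom  bias=-1
    (3,0)@(7, 1): e=[79,15,2] → X
    (4,0)@(9, 1): e=[51,51,-6] → .
    (3,1)@(7, 3): e=[73,9,14] → X
    (4,1)@(9, 3): e=[45,45,6] → X
    (5,1)@(11, 3): e=[17,81,-2] → .
    (3,2)@(7, 5): e=[67,3,26] → X
    (5,2)@(11, 5): e=[11,75,10] → X
    (6,2)@(13, 5): e=[-17,111,2] → .
    (3,3)@(7, 7): e=[61,-3,38] → .
    (4,3)@(9, 7): e=[33,33,30] → X
    (6,3)@(13, 7): e=[-23,105,14] → .
    (4,4)@(9, 9): e=[27,27,42] → X
  covered (13 px):
    . . . X . . . . . . . .
    . . . X X . . . . . . .
    . . . X X X . . . . . .
    . . . . X X . . . . . .
    . . . . X . . . . . . .
    . . . . X . . . . . . .
    . . . . X . . . . . . .
    . . . . X . . . . . . .
    . . . . X . . . . . . .
    . . . . . . . . . . . .
T1:
  2·area = 264
  edge (2, 4)→(22, 2): d=(20,-2) top-left  bias=+0
  edge (22, 2)→(4, 17): d=(-18,15) right/bottom  bias=-1
  edge (4, 17)→(2, 4): d=(-2,-13) top-left  bias=+0
    (6,1)@(13, 3): e=[2,117,145] → X
    (7,1)@(15, 3): e=[6,87,171] → X
    (8,1)@(17, 3): e=[10,57,197] → X
    (9,1)@(19, 3): e=[14,27,223] → X
    (10,1)@(21, 3): e=[18,-3,249] → .
    (1,2)@(3, 5): e=[22,231,11] → X
    (2,2)@(5, 5): e=[26,201,37] → X
    (3,2)@(7, 5): e=[30,171,63] → X
    (4,2)@(9, 5): e=[34,141,89] → X
    (5,2)@(11, 5): e=[38,111,115] → X
    (9,2)@(19, 5): e=[54,-9,219] → .
    (1,3)@(3, 7): e=[62,195,7] → X
  covered (32 px):
    . . . . . . . . . . . .
    . . . . . . X X X X . .
    . X X X X X X X X . . .
    . X X X X X X X . . . .
    . X X X X X X . . . . .
    . . X X X X . . . . . .
    . . X X . . . . . . . .
    . . X . . . . . . . . .
    . . . . . . . . . . . .
    . . . . . . . . . . . .
T2:
  2·area = 20
  edge (14, 10)→(4, 8): d=(-10,-2) top-left  bias=+0
  edge (4, 8)→(4, 6): d=(0,-2) top-left  bias=+0
  edge (4, 6)→(14, 10): d=(10,4) right/bottom  bias=-1
    (2,3)@(5, 7): e=[12,2,6] → X
    (3,3)@(7, 7): e=[16,6,-2] → .
    (2,4)@(5, 9): e=[-8,2,26] → .
    (4,4)@(9, 9): e=[0,10,10] → X  [on edge]
    (5,4)@(11, 9): e=[4,14,2] → X
    (6,4)@(13, 9): e=[8,18,-6] → .
    (4,5)@(9, 11): e=[-20,10,30] → .
    (5,5)@(11, 11): e=[-16,14,22] → .
    (9,5)@(19, 11): e=[0,30,-10] → .  [on edge]
  covered (3 px):
    . . . . . . . . . . . .
    . . . . . . . . . . . .
    . . . . . . . . . . . .
    . . X . . . . . . . . .
    . . . . X X . . . . . .
    . . . . . . . . . . . .
    . . . . . . . . . . . .
    . . . . . . . . . . . .
    . . . . . . . . . . . .
    . . . . . . . . . . . .
T3:
  2·area = 12  (B↔C swapped to make it positive)
  edge (14, 16)→(12, 12): d=(-2,-4) top-left  bias=+0
  edge (12, 12)→(10, 2): d=(-2,-10) top-left  bias=+0
  edge (10, 2)→(14, 16): d=(4,14) right/bottom  bias=-1
    (5,3)@(11, 7): e=[6,0,6] → X  [on edge]
    (6,3)@(13, 7): e=[14,20,-22] → .
    (5,4)@(11, 9): e=[2,-4,14] → .
    (6,6)@(13, 13): e=[2,8,2] → X
    (7,6)@(15, 13): e=[10,28,-26] → .
    (6,7)@(13, 15): e=[-2,4,10] → .
    (6,8)@(13, 17): e=[-6,0,18] → .  [on edge]
  covered (2 px):
    . . . . . . . . . . . .
    . . . . . . . . . . . .
    . . . . . . . . . . . .
    . . . . . X . . . . . .
    . . . . . . . . . . . .
    . . . . . . . . . . . .
    . . . . . . X . . . . .
    . . . . . . . . . . . .
    . . . . . . . . . . . .
    . . . . . . . . . . . .

Result: [[2,3],[4,4],[5,4]]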